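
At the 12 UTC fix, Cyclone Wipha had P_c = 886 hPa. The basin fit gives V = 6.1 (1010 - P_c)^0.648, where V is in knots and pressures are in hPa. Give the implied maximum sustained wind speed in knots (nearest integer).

ΔP = 1010 − 886 = 124 hPa.
124^0.648 ≈ 22.727.
V ≈ 6.1 × 22.727 ≈ 138.6 kt.

139 kt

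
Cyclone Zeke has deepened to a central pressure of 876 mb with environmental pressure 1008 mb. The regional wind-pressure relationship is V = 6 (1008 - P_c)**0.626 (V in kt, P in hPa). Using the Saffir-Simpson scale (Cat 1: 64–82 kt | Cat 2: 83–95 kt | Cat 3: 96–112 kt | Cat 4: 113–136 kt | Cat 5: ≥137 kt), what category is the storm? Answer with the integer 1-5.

4

ΔP = 1008 − 876 = 132 mb.
V ≈ 6 × 132^0.626 = 6 × 21.26 ≈ 128 kt.
128 kt falls in the Category 4 band.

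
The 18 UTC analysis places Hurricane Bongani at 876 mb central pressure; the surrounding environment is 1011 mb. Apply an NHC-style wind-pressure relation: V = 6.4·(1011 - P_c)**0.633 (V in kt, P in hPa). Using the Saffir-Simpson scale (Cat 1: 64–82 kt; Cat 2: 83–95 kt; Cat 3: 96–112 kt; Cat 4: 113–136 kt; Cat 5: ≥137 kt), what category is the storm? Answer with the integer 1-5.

ΔP = 1011 − 876 = 135 mb.
V ≈ 6.4 × 135^0.633 = 6.4 × 22.31 ≈ 143 kt.
143 kt falls in the Category 5 band.

5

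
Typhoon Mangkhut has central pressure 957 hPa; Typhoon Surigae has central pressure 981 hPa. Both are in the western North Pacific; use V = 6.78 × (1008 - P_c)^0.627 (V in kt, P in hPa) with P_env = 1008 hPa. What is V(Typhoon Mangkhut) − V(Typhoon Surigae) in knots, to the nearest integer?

26 kt

Typhoon Mangkhut: ΔP = 51; V ≈ 6.78 × 51^0.627 ≈ 79.78 kt.
Typhoon Surigae: ΔP = 27; V ≈ 6.78 × 27^0.627 ≈ 53.54 kt.
Difference ≈ 79.78 − 53.54 = 26.24 → 26 kt.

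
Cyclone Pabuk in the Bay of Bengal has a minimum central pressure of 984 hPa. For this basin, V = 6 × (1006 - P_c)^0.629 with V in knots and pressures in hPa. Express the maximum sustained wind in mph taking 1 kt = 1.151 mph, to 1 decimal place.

ΔP = 1006 − 984 = 22 hPa.
V ≈ 6 × 22^0.629 = 6 × 6.988 ≈ 41.931 kt.
41.931 × 1.151 ≈ 48.26 mph → 48.3 mph.

48.3 mph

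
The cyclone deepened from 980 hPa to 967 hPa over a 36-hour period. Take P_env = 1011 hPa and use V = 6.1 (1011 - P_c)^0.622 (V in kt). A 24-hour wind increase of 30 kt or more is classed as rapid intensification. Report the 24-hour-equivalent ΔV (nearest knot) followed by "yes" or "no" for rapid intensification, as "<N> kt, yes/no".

V₁: ΔP = 31, V ≈ 6.1 × 31^0.622 ≈ 51.64 kt.
V₂: ΔP = 44, V ≈ 6.1 × 44^0.622 ≈ 64.20 kt.
ΔV over 36 h = 12.56 kt → 24 h equivalent = 12.56 × 24/36 ≈ 8.37 kt.
8 kt < 30 kt ⇒ not rapid intensification.

8 kt, no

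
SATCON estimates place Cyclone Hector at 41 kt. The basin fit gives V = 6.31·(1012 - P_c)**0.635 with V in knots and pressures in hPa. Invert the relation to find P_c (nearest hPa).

ΔP = (V / 6.31)^(1/0.635) = (41/6.31)^1.575.
41/6.31 = 6.498; 6.498^1.575 ≈ 19.05 hPa.
P_c = 1012 − 19.05 = 992.95 ≈ 993 hPa.

993 hPa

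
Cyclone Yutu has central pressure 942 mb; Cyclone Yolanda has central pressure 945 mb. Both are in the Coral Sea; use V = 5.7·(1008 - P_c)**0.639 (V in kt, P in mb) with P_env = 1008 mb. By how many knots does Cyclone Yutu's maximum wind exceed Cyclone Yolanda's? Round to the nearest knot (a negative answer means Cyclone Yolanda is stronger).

Cyclone Yutu: ΔP = 66; V ≈ 5.7 × 66^0.639 ≈ 82.90 kt.
Cyclone Yolanda: ΔP = 63; V ≈ 5.7 × 63^0.639 ≈ 80.47 kt.
Difference ≈ 82.90 − 80.47 = 2.43 → 2 kt.

2 kt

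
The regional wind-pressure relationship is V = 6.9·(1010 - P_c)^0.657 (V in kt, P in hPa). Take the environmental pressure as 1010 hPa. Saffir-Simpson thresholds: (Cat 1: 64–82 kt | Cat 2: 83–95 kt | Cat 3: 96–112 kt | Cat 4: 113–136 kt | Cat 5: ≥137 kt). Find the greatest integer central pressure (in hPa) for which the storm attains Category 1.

980 hPa

Category 1 begins at V = 64 kt.
Required ΔP = (64/6.9)^(1/0.657) = 9.275^1.522 ≈ 29.67 hPa.
P_c ≤ 1010 − 29.67 = 980.33, so the highest integer P_c is 980 hPa.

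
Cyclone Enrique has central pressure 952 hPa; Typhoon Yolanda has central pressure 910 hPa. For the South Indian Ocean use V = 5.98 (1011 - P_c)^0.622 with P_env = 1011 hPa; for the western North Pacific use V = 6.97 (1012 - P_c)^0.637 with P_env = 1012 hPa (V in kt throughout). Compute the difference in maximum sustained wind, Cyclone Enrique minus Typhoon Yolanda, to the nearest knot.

Cyclone Enrique: ΔP = 59; V ≈ 5.98 × 59^0.622 ≈ 75.54 kt.
Typhoon Yolanda: ΔP = 102; V ≈ 6.97 × 102^0.637 ≈ 132.65 kt.
Difference ≈ 75.54 − 132.65 = -57.11 → -57 kt.

-57 kt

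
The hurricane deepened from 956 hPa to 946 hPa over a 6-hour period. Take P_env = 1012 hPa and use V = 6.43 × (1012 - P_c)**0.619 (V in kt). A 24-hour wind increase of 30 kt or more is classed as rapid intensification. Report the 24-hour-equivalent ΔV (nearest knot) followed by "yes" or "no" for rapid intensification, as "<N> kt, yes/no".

V₁: ΔP = 56, V ≈ 6.43 × 56^0.619 ≈ 77.69 kt.
V₂: ΔP = 66, V ≈ 6.43 × 66^0.619 ≈ 86.00 kt.
ΔV over 6 h = 8.31 kt → 24 h equivalent = 8.31 × 24/6 ≈ 33.24 kt.
33 kt ≥ 30 kt ⇒ rapid intensification.

33 kt, yes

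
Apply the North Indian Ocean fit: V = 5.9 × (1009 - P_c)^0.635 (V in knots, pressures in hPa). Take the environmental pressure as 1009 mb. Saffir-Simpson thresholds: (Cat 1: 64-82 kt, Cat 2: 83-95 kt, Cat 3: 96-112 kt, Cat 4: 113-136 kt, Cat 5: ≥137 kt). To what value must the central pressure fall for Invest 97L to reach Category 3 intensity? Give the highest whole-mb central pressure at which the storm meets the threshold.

928 mb

Category 3 begins at V = 96 kt.
Required ΔP = (96/5.9)^(1/0.635) = 16.271^1.575 ≈ 80.86 mb.
P_c ≤ 1009 − 80.86 = 928.14, so the highest integer P_c is 928 mb.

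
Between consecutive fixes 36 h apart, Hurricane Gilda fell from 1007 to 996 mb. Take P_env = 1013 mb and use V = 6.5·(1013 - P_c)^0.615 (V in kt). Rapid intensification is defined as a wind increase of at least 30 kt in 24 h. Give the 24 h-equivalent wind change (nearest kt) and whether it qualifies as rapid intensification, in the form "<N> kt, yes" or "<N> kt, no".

V₁: ΔP = 6, V ≈ 6.5 × 6^0.615 ≈ 19.56 kt.
V₂: ΔP = 17, V ≈ 6.5 × 17^0.615 ≈ 37.12 kt.
ΔV over 36 h = 17.56 kt → 24 h equivalent = 17.56 × 24/36 ≈ 11.71 kt.
12 kt < 30 kt ⇒ not rapid intensification.

12 kt, no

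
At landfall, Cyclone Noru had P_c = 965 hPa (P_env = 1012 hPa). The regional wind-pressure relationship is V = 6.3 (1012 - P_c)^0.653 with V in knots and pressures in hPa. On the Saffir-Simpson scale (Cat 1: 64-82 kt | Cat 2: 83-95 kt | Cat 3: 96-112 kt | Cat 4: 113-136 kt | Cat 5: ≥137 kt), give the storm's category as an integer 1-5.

ΔP = 1012 − 965 = 47 hPa.
V ≈ 6.3 × 47^0.653 = 6.3 × 12.36 ≈ 78 kt.
78 kt falls in the Category 1 band.

1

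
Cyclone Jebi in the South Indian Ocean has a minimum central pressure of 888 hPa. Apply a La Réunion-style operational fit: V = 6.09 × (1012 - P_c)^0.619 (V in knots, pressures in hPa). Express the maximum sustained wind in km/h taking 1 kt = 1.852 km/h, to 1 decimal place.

222.9 km/h

ΔP = 1012 − 888 = 124 hPa.
V ≈ 6.09 × 124^0.619 = 6.09 × 19.762 ≈ 120.350 kt.
120.350 × 1.852 ≈ 222.89 km/h → 222.9 km/h.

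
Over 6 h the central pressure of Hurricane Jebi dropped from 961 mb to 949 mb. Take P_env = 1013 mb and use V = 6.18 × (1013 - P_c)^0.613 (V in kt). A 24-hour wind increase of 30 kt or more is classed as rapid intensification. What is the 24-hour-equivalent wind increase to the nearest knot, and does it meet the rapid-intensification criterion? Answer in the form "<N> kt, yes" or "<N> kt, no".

38 kt, yes

V₁: ΔP = 52, V ≈ 6.18 × 52^0.613 ≈ 69.65 kt.
V₂: ΔP = 64, V ≈ 6.18 × 64^0.613 ≈ 79.10 kt.
ΔV over 6 h = 9.45 kt → 24 h equivalent = 9.45 × 24/6 ≈ 37.80 kt.
38 kt ≥ 30 kt ⇒ rapid intensification.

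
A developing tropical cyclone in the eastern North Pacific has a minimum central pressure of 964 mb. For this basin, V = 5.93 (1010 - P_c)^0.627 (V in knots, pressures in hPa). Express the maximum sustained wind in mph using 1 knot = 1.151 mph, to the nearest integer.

ΔP = 1010 − 964 = 46 mb.
V ≈ 5.93 × 46^0.627 = 5.93 × 11.029 ≈ 65.404 kt.
65.404 × 1.151 ≈ 75.28 mph → 75 mph.

75 mph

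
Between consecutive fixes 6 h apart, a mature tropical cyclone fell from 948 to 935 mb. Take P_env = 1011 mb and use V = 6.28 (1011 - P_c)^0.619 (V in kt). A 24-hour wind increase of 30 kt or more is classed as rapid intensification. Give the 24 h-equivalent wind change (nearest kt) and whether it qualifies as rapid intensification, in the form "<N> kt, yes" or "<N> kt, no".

V₁: ΔP = 63, V ≈ 6.28 × 63^0.619 ≈ 81.61 kt.
V₂: ΔP = 76, V ≈ 6.28 × 76^0.619 ≈ 91.66 kt.
ΔV over 6 h = 10.05 kt → 24 h equivalent = 10.05 × 24/6 ≈ 40.20 kt.
40 kt ≥ 30 kt ⇒ rapid intensification.

40 kt, yes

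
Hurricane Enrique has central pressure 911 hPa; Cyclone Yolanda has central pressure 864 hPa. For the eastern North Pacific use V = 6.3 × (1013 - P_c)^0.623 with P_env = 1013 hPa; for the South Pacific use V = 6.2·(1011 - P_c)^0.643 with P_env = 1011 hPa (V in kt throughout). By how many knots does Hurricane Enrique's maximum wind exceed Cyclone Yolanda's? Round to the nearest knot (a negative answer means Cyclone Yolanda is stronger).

Hurricane Enrique: ΔP = 102; V ≈ 6.3 × 102^0.623 ≈ 112.38 kt.
Cyclone Yolanda: ΔP = 147; V ≈ 6.2 × 147^0.643 ≈ 153.45 kt.
Difference ≈ 112.38 − 153.45 = -41.07 → -41 kt.

-41 kt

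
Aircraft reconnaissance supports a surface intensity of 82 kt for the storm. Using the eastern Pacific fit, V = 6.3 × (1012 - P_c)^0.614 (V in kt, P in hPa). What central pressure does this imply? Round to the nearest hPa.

947 hPa

ΔP = (V / 6.3)^(1/0.614) = (82/6.3)^1.629.
82/6.3 = 13.016; 13.016^1.629 ≈ 65.33 hPa.
P_c = 1012 − 65.33 = 946.67 ≈ 947 hPa.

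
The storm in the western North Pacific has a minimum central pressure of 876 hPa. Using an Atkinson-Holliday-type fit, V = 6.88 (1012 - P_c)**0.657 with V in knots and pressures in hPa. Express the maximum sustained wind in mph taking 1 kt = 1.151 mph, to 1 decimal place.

ΔP = 1012 − 876 = 136 hPa.
V ≈ 6.88 × 136^0.657 = 6.88 × 25.219 ≈ 173.510 kt.
173.510 × 1.151 ≈ 199.71 mph → 199.7 mph.

199.7 mph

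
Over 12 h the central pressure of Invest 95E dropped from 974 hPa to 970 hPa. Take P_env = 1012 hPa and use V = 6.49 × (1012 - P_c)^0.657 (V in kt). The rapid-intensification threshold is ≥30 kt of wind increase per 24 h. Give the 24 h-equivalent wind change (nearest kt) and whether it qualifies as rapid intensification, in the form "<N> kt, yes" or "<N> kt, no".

V₁: ΔP = 38, V ≈ 6.49 × 38^0.657 ≈ 70.82 kt.
V₂: ΔP = 42, V ≈ 6.49 × 42^0.657 ≈ 75.63 kt.
ΔV over 12 h = 4.81 kt → 24 h equivalent = 4.81 × 24/12 ≈ 9.62 kt.
10 kt < 30 kt ⇒ not rapid intensification.

10 kt, no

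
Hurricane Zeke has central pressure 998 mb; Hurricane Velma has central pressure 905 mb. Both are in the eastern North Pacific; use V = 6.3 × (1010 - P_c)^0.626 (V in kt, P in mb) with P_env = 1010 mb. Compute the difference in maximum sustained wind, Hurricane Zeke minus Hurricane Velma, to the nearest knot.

-86 kt

Hurricane Zeke: ΔP = 12; V ≈ 6.3 × 12^0.626 ≈ 29.85 kt.
Hurricane Velma: ΔP = 105; V ≈ 6.3 × 105^0.626 ≈ 116.04 kt.
Difference ≈ 29.85 − 116.04 = -86.19 → -86 kt.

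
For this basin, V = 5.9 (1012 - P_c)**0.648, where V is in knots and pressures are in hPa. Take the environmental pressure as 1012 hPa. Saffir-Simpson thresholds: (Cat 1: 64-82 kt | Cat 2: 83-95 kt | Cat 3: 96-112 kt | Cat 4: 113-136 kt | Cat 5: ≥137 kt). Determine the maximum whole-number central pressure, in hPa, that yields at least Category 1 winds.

972 hPa

Category 1 begins at V = 64 kt.
Required ΔP = (64/5.9)^(1/0.648) = 10.847^1.543 ≈ 39.60 hPa.
P_c ≤ 1012 − 39.60 = 972.40, so the highest integer P_c is 972 hPa.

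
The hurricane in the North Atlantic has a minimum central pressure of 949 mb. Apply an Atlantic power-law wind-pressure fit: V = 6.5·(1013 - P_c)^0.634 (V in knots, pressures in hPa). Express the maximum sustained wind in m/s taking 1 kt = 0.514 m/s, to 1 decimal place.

46.7 m/s

ΔP = 1013 − 949 = 64 mb.
V ≈ 6.5 × 64^0.634 = 6.5 × 13.967 ≈ 90.789 kt.
90.789 × 0.514 ≈ 46.67 m/s → 46.7 m/s.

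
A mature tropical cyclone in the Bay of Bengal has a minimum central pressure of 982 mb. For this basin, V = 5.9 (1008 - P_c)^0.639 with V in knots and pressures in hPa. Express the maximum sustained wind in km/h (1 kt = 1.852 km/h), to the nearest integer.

ΔP = 1008 − 982 = 26 mb.
V ≈ 5.9 × 26^0.639 = 5.9 × 8.020 ≈ 47.317 kt.
47.317 × 1.852 ≈ 87.63 km/h → 88 km/h.

88 km/h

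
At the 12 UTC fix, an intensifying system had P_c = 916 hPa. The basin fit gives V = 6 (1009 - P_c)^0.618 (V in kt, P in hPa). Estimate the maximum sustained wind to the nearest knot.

ΔP = 1009 − 916 = 93 hPa.
93^0.618 ≈ 16.464.
V ≈ 6 × 16.464 ≈ 98.8 kt.

99 kt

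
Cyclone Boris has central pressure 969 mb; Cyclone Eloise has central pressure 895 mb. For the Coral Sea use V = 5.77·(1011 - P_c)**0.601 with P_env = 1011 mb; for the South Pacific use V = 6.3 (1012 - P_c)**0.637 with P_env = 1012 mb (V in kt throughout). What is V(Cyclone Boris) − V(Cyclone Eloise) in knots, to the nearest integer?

Cyclone Boris: ΔP = 42; V ≈ 5.77 × 42^0.601 ≈ 54.54 kt.
Cyclone Eloise: ΔP = 117; V ≈ 6.3 × 117^0.637 ≈ 130.85 kt.
Difference ≈ 54.54 − 130.85 = -76.31 → -76 kt.

-76 kt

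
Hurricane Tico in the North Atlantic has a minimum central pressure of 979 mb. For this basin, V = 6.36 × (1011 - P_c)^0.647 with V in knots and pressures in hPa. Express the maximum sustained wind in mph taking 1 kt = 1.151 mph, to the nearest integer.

69 mph

ΔP = 1011 − 979 = 32 mb.
V ≈ 6.36 × 32^0.647 = 6.36 × 9.415 ≈ 59.881 kt.
59.881 × 1.151 ≈ 68.92 mph → 69 mph.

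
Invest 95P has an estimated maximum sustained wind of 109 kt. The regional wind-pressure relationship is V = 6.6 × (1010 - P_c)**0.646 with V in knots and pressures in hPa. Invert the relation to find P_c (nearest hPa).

ΔP = (V / 6.6)^(1/0.646) = (109/6.6)^1.548.
109/6.6 = 16.515; 16.515^1.548 ≈ 76.78 hPa.
P_c = 1010 − 76.78 = 933.22 ≈ 933 hPa.

933 hPa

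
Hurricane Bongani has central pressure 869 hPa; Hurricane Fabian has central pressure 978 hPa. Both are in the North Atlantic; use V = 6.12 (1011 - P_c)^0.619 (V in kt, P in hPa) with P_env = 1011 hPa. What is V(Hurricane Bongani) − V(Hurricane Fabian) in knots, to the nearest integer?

78 kt

Hurricane Bongani: ΔP = 142; V ≈ 6.12 × 142^0.619 ≈ 131.53 kt.
Hurricane Fabian: ΔP = 33; V ≈ 6.12 × 33^0.619 ≈ 53.30 kt.
Difference ≈ 131.53 − 53.30 = 78.23 → 78 kt.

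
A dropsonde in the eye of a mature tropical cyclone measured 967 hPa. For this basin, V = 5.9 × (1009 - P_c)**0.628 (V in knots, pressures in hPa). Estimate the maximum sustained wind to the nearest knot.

62 kt

ΔP = 1009 − 967 = 42 hPa.
42^0.628 ≈ 10.457.
V ≈ 5.9 × 10.457 ≈ 61.7 kt.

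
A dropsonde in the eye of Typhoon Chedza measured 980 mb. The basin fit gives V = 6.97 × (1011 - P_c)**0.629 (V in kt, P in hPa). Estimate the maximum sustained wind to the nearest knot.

60 kt

ΔP = 1011 − 980 = 31 mb.
31^0.629 ≈ 8.671.
V ≈ 6.97 × 8.671 ≈ 60.4 kt.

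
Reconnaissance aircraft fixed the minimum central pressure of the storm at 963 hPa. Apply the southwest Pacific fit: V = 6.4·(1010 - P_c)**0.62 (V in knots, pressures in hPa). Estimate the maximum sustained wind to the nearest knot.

ΔP = 1010 − 963 = 47 hPa.
47^0.62 ≈ 10.882.
V ≈ 6.4 × 10.882 ≈ 69.6 kt.

70 kt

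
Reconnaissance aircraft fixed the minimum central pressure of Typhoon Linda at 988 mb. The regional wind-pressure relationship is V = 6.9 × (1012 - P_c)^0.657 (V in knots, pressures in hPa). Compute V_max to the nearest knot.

56 kt

ΔP = 1012 − 988 = 24 mb.
24^0.657 ≈ 8.069.
V ≈ 6.9 × 8.069 ≈ 55.7 kt.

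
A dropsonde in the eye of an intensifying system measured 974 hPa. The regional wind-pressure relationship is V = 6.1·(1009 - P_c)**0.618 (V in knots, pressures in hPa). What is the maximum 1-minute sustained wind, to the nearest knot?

55 kt

ΔP = 1009 − 974 = 35 hPa.
35^0.618 ≈ 9.000.
V ≈ 6.1 × 9.000 ≈ 54.9 kt.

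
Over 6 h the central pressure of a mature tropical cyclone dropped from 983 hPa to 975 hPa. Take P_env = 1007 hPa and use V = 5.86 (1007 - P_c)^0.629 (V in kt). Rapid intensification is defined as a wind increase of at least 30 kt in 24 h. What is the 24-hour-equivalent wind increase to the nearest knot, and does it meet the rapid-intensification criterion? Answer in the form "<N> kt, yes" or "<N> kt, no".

V₁: ΔP = 24, V ≈ 5.86 × 24^0.629 ≈ 43.26 kt.
V₂: ΔP = 32, V ≈ 5.86 × 32^0.629 ≈ 51.84 kt.
ΔV over 6 h = 8.58 kt → 24 h equivalent = 8.58 × 24/6 ≈ 34.32 kt.
34 kt ≥ 30 kt ⇒ rapid intensification.

34 kt, yes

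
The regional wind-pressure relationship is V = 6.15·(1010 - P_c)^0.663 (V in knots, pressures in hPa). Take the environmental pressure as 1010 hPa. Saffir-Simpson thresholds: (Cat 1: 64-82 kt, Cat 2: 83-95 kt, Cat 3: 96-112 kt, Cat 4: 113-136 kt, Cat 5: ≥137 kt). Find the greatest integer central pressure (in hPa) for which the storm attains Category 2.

Category 2 begins at V = 83 kt.
Required ΔP = (83/6.15)^(1/0.663) = 13.496^1.508 ≈ 50.66 hPa.
P_c ≤ 1010 − 50.66 = 959.34, so the highest integer P_c is 959 hPa.

959 hPa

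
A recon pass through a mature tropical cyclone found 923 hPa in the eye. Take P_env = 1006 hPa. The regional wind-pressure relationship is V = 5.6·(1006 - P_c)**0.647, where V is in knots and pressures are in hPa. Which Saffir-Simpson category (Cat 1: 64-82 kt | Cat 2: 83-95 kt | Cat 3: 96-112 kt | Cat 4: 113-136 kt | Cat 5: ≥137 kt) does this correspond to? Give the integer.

3

ΔP = 1006 − 923 = 83 hPa.
V ≈ 5.6 × 83^0.647 = 5.6 × 17.44 ≈ 98 kt.
98 kt falls in the Category 3 band.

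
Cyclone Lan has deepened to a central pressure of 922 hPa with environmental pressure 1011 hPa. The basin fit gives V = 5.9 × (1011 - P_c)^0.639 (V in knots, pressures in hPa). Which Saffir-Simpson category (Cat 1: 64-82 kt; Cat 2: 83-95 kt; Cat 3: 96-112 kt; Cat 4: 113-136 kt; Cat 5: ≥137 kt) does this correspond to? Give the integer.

3

ΔP = 1011 − 922 = 89 hPa.
V ≈ 5.9 × 89^0.639 = 5.9 × 17.61 ≈ 104 kt.
104 kt falls in the Category 3 band.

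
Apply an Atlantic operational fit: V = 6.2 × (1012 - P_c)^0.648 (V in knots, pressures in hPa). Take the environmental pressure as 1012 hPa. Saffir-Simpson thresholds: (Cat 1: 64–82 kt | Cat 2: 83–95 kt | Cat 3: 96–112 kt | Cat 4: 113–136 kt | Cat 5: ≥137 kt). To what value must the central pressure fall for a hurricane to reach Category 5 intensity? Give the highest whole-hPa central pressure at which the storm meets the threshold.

893 hPa

Category 5 begins at V = 137 kt.
Required ΔP = (137/6.2)^(1/0.648) = 22.097^1.543 ≈ 118.74 hPa.
P_c ≤ 1012 − 118.74 = 893.26, so the highest integer P_c is 893 hPa.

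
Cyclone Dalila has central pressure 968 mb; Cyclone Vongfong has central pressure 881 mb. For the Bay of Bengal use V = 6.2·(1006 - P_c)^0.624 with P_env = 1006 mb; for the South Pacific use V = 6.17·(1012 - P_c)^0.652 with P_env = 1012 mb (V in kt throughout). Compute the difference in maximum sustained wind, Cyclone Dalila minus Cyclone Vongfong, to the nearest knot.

Cyclone Dalila: ΔP = 38; V ≈ 6.2 × 38^0.624 ≈ 60.00 kt.
Cyclone Vongfong: ΔP = 131; V ≈ 6.17 × 131^0.652 ≈ 148.17 kt.
Difference ≈ 60.00 − 148.17 = -88.17 → -88 kt.

-88 kt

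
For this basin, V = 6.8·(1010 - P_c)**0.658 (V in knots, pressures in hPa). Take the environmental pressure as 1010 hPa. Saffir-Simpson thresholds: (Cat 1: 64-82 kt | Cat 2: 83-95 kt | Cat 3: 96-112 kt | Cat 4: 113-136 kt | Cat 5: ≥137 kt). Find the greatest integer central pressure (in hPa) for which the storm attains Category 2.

Category 2 begins at V = 83 kt.
Required ΔP = (83/6.8)^(1/0.658) = 12.206^1.520 ≈ 44.80 hPa.
P_c ≤ 1010 − 44.80 = 965.20, so the highest integer P_c is 965 hPa.

965 hPa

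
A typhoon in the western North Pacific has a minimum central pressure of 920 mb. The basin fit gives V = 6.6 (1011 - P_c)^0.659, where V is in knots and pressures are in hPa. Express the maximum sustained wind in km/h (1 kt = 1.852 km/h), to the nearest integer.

ΔP = 1011 − 920 = 91 mb.
V ≈ 6.6 × 91^0.659 = 6.6 × 19.544 ≈ 128.989 kt.
128.989 × 1.852 ≈ 238.89 km/h → 239 km/h.

239 km/h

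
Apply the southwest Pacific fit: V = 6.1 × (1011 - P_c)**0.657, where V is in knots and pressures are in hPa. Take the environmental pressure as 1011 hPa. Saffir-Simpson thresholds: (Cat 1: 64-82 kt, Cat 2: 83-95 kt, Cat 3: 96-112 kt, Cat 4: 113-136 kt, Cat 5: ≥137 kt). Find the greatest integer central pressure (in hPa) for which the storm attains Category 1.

Category 1 begins at V = 64 kt.
Required ΔP = (64/6.1)^(1/0.657) = 10.492^1.522 ≈ 35.79 hPa.
P_c ≤ 1011 − 35.79 = 975.21, so the highest integer P_c is 975 hPa.

975 hPa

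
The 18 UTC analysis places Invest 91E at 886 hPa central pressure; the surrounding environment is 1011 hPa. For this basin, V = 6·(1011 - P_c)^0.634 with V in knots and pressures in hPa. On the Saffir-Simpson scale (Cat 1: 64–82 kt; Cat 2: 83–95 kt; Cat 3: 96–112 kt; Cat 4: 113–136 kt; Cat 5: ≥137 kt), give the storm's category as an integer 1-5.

ΔP = 1011 − 886 = 125 hPa.
V ≈ 6 × 125^0.634 = 6 × 21.35 ≈ 128 kt.
128 kt falls in the Category 4 band.

4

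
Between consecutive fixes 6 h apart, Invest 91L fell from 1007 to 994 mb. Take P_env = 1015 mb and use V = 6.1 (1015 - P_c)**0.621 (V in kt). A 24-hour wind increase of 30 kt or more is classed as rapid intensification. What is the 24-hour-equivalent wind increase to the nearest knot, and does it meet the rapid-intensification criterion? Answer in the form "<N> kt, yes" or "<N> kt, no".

V₁: ΔP = 8, V ≈ 6.1 × 8^0.621 ≈ 22.19 kt.
V₂: ΔP = 21, V ≈ 6.1 × 21^0.621 ≈ 40.40 kt.
ΔV over 6 h = 18.21 kt → 24 h equivalent = 18.21 × 24/6 ≈ 72.84 kt.
73 kt ≥ 30 kt ⇒ rapid intensification.

73 kt, yes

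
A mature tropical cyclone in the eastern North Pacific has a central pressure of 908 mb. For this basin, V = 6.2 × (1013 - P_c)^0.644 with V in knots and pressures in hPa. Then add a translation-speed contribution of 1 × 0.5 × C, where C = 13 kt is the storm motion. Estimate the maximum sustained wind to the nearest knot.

ΔP = 1013 − 908 = 105 mb.
105^0.644 ≈ 20.028.
V ≈ 6.2 × 20.028 ≈ 124.2 kt.
Translation term: 1 × 0.5 × 13 = 6.5 kt.
Corrected V ≈ 130.7 kt → 131 kt.

131 kt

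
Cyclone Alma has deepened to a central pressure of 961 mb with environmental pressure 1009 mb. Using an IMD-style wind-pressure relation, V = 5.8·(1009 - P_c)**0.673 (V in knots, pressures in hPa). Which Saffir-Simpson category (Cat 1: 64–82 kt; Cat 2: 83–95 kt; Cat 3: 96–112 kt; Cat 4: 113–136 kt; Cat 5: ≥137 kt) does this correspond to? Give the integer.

1

ΔP = 1009 − 961 = 48 mb.
V ≈ 5.8 × 48^0.673 = 5.8 × 13.54 ≈ 79 kt.
79 kt falls in the Category 1 band.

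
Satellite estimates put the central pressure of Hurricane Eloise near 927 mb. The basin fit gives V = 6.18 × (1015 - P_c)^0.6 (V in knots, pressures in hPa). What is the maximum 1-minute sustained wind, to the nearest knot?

91 kt

ΔP = 1015 − 927 = 88 mb.
88^0.6 ≈ 14.679.
V ≈ 6.18 × 14.679 ≈ 90.7 kt.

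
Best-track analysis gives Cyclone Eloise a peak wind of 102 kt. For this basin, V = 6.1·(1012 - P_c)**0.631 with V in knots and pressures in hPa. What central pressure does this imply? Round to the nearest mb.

925 mb

ΔP = (V / 6.1)^(1/0.631) = (102/6.1)^1.585.
102/6.1 = 16.721; 16.721^1.585 ≈ 86.82 mb.
P_c = 1012 − 86.82 = 925.18 ≈ 925 mb.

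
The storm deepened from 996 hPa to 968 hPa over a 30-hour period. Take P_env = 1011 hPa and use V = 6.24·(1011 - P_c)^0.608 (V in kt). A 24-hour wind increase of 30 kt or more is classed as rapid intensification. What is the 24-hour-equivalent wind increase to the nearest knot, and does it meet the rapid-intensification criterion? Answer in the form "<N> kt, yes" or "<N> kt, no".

23 kt, no

V₁: ΔP = 15, V ≈ 6.24 × 15^0.608 ≈ 32.38 kt.
V₂: ΔP = 43, V ≈ 6.24 × 43^0.608 ≈ 61.42 kt.
ΔV over 30 h = 29.04 kt → 24 h equivalent = 29.04 × 24/30 ≈ 23.23 kt.
23 kt < 30 kt ⇒ not rapid intensification.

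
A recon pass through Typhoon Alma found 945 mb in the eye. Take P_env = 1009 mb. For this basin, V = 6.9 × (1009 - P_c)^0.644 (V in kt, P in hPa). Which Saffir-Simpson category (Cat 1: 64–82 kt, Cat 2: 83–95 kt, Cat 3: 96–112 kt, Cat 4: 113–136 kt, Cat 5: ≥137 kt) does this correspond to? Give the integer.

3

ΔP = 1009 − 945 = 64 mb.
V ≈ 6.9 × 64^0.644 = 6.9 × 14.56 ≈ 100 kt.
100 kt falls in the Category 3 band.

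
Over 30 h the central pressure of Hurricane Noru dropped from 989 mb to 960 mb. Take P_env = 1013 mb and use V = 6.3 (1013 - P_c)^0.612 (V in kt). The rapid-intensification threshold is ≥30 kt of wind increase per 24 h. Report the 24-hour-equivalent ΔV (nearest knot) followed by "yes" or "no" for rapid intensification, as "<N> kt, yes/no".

V₁: ΔP = 24, V ≈ 6.3 × 24^0.612 ≈ 44.06 kt.
V₂: ΔP = 53, V ≈ 6.3 × 53^0.612 ≈ 71.55 kt.
ΔV over 30 h = 27.49 kt → 24 h equivalent = 27.49 × 24/30 ≈ 21.99 kt.
22 kt < 30 kt ⇒ not rapid intensification.

22 kt, no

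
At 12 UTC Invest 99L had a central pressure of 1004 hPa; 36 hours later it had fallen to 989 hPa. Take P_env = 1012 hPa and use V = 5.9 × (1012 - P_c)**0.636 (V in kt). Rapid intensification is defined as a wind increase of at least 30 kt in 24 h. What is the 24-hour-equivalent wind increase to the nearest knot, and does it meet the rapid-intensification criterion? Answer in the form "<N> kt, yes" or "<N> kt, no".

14 kt, no

V₁: ΔP = 8, V ≈ 5.9 × 8^0.636 ≈ 22.14 kt.
V₂: ΔP = 23, V ≈ 5.9 × 23^0.636 ≈ 43.34 kt.
ΔV over 36 h = 21.20 kt → 24 h equivalent = 21.20 × 24/36 ≈ 14.13 kt.
14 kt < 30 kt ⇒ not rapid intensification.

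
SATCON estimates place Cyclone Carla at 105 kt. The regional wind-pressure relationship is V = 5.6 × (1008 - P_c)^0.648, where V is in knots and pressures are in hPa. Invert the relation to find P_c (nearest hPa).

916 hPa

ΔP = (V / 5.6)^(1/0.648) = (105/5.6)^1.543.
105/5.6 = 18.750; 18.750^1.543 ≈ 92.15 hPa.
P_c = 1008 − 92.15 = 915.85 ≈ 916 hPa.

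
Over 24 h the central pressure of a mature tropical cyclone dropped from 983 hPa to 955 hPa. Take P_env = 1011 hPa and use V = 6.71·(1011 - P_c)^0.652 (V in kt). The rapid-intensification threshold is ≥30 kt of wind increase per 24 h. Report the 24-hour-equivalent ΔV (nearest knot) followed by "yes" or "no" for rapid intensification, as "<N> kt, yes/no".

V₁: ΔP = 28, V ≈ 6.71 × 28^0.652 ≈ 58.92 kt.
V₂: ΔP = 56, V ≈ 6.71 × 56^0.652 ≈ 92.59 kt.
ΔV over 24 h = 33.67 kt → 24 h equivalent = 33.67 × 24/24 ≈ 33.67 kt.
34 kt ≥ 30 kt ⇒ rapid intensification.

34 kt, yes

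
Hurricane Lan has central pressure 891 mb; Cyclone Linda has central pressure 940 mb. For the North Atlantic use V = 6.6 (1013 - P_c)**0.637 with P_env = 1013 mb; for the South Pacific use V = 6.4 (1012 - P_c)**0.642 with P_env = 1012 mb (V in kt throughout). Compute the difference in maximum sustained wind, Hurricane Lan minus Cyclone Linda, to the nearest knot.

41 kt

Hurricane Lan: ΔP = 122; V ≈ 6.6 × 122^0.637 ≈ 140.78 kt.
Cyclone Linda: ΔP = 72; V ≈ 6.4 × 72^0.642 ≈ 99.68 kt.
Difference ≈ 140.78 − 99.68 = 41.10 → 41 kt.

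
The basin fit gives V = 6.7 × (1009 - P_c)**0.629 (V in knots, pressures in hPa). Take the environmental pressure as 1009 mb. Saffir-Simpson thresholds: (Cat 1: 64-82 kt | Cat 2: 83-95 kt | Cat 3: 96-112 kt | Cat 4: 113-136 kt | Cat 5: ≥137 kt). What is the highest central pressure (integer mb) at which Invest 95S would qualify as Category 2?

954 mb

Category 2 begins at V = 83 kt.
Required ΔP = (83/6.7)^(1/0.629) = 12.388^1.590 ≈ 54.66 mb.
P_c ≤ 1009 − 54.66 = 954.34, so the highest integer P_c is 954 mb.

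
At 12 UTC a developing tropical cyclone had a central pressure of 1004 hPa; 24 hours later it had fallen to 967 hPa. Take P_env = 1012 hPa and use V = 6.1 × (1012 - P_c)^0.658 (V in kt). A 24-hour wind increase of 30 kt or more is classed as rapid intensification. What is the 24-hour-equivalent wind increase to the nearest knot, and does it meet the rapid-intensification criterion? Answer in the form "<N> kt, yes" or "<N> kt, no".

V₁: ΔP = 8, V ≈ 6.1 × 8^0.658 ≈ 23.96 kt.
V₂: ΔP = 45, V ≈ 6.1 × 45^0.658 ≈ 74.67 kt.
ΔV over 24 h = 50.71 kt → 24 h equivalent = 50.71 × 24/24 ≈ 50.71 kt.
51 kt ≥ 30 kt ⇒ rapid intensification.

51 kt, yes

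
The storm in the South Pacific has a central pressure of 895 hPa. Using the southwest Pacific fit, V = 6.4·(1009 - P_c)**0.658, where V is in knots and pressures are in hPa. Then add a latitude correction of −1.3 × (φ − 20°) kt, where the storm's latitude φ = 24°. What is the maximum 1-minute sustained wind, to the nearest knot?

139 kt

ΔP = 1009 − 895 = 114 hPa.
114^0.658 ≈ 22.565.
V ≈ 6.4 × 22.565 ≈ 144.4 kt.
Latitude correction: −1.3 × (24 − 20) = -5.2 kt.
Corrected V ≈ 139.2 kt → 139 kt.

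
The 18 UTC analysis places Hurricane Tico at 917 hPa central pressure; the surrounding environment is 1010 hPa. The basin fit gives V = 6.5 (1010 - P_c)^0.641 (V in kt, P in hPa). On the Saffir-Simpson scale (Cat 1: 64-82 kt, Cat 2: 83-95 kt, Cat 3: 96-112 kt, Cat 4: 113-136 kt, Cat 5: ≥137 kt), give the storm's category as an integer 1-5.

ΔP = 1010 − 917 = 93 hPa.
V ≈ 6.5 × 93^0.641 = 6.5 × 18.27 ≈ 119 kt.
119 kt falls in the Category 4 band.

4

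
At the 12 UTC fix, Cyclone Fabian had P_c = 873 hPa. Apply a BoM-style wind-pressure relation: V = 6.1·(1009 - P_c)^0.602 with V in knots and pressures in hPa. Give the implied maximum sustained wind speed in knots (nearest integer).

117 kt

ΔP = 1009 − 873 = 136 hPa.
136^0.602 ≈ 19.248.
V ≈ 6.1 × 19.248 ≈ 117.4 kt.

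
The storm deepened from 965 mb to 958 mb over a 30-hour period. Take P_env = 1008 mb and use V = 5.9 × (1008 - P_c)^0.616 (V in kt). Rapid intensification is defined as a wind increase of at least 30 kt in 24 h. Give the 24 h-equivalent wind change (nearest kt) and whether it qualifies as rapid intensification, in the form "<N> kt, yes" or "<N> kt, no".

5 kt, no

V₁: ΔP = 43, V ≈ 5.9 × 43^0.616 ≈ 59.85 kt.
V₂: ΔP = 50, V ≈ 5.9 × 50^0.616 ≈ 65.68 kt.
ΔV over 30 h = 5.83 kt → 24 h equivalent = 5.83 × 24/30 ≈ 4.66 kt.
5 kt < 30 kt ⇒ not rapid intensification.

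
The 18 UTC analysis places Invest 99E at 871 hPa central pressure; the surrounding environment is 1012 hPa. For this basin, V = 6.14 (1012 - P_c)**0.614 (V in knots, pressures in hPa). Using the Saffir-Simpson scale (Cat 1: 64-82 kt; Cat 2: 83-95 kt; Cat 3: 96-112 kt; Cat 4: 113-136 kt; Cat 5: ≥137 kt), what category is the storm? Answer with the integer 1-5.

ΔP = 1012 − 871 = 141 hPa.
V ≈ 6.14 × 141^0.614 = 6.14 × 20.87 ≈ 128 kt.
128 kt falls in the Category 4 band.

4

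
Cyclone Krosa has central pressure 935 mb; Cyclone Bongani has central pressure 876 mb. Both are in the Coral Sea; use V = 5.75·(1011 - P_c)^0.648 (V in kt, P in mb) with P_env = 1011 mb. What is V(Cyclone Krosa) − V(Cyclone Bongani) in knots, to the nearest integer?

Cyclone Krosa: ΔP = 76; V ≈ 5.75 × 76^0.648 ≈ 95.16 kt.
Cyclone Bongani: ΔP = 135; V ≈ 5.75 × 135^0.648 ≈ 138.08 kt.
Difference ≈ 95.16 − 138.08 = -42.92 → -43 kt.

-43 kt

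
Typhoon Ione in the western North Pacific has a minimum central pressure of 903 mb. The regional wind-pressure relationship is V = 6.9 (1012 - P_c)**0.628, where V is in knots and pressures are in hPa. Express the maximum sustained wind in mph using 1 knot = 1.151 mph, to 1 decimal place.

151.2 mph

ΔP = 1012 − 903 = 109 mb.
V ≈ 6.9 × 109^0.628 = 6.9 × 19.033 ≈ 131.327 kt.
131.327 × 1.151 ≈ 151.16 mph → 151.2 mph.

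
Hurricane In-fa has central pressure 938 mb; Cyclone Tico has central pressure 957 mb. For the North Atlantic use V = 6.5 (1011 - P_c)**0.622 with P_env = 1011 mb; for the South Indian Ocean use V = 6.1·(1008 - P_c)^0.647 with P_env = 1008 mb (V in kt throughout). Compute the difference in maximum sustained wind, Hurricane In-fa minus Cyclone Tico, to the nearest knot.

Hurricane In-fa: ΔP = 73; V ≈ 6.5 × 73^0.622 ≈ 93.73 kt.
Cyclone Tico: ΔP = 51; V ≈ 6.1 × 51^0.647 ≈ 77.65 kt.
Difference ≈ 93.73 − 77.65 = 16.08 → 16 kt.

16 kt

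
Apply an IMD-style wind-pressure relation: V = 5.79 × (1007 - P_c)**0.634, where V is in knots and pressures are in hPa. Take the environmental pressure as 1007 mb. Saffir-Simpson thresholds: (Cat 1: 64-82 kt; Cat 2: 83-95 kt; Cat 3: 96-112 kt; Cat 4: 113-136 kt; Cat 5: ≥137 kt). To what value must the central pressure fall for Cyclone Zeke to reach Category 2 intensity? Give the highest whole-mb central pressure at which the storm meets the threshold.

Category 2 begins at V = 83 kt.
Required ΔP = (83/5.79)^(1/0.634) = 14.335^1.577 ≈ 66.68 mb.
P_c ≤ 1007 − 66.68 = 940.32, so the highest integer P_c is 940 mb.

940 mb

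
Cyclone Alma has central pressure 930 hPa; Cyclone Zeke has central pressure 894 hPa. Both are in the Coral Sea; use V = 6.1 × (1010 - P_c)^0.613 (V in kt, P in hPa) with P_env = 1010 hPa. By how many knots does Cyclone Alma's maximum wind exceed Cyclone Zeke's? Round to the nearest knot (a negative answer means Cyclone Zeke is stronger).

Cyclone Alma: ΔP = 80; V ≈ 6.1 × 80^0.613 ≈ 89.52 kt.
Cyclone Zeke: ΔP = 116; V ≈ 6.1 × 116^0.613 ≈ 112.42 kt.
Difference ≈ 89.52 − 112.42 = -22.90 → -23 kt.

-23 kt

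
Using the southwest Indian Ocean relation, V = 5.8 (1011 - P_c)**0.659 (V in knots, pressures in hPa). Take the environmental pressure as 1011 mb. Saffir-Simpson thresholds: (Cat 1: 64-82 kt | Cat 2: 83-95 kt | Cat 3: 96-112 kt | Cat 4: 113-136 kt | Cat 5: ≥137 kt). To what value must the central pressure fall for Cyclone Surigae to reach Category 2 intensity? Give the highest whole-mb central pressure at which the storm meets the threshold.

954 mb

Category 2 begins at V = 83 kt.
Required ΔP = (83/5.8)^(1/0.659) = 14.310^1.517 ≈ 56.71 mb.
P_c ≤ 1011 − 56.71 = 954.29, so the highest integer P_c is 954 mb.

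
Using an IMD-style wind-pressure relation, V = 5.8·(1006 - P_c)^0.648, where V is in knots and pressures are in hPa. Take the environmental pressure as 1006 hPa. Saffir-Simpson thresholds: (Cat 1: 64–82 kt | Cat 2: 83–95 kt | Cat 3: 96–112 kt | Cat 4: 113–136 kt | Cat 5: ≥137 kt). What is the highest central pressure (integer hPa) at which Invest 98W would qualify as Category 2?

945 hPa

Category 2 begins at V = 83 kt.
Required ΔP = (83/5.8)^(1/0.648) = 14.310^1.543 ≈ 60.73 hPa.
P_c ≤ 1006 − 60.73 = 945.27, so the highest integer P_c is 945 hPa.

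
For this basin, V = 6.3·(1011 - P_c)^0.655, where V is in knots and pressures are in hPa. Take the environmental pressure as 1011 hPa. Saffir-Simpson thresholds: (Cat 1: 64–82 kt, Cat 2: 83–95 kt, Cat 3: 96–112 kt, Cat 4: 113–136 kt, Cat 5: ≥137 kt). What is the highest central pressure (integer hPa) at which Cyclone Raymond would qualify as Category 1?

Category 1 begins at V = 64 kt.
Required ΔP = (64/6.3)^(1/0.655) = 10.159^1.527 ≈ 34.45 hPa.
P_c ≤ 1011 − 34.45 = 976.55, so the highest integer P_c is 976 hPa.

976 hPa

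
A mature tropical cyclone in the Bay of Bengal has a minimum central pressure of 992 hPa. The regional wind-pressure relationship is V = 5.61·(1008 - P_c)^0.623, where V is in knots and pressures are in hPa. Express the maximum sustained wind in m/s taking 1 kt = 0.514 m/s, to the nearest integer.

ΔP = 1008 − 992 = 16 hPa.
V ≈ 5.61 × 16^0.623 = 5.61 × 5.626 ≈ 31.559 kt.
31.559 × 0.514 ≈ 16.22 m/s → 16 m/s.

16 m/s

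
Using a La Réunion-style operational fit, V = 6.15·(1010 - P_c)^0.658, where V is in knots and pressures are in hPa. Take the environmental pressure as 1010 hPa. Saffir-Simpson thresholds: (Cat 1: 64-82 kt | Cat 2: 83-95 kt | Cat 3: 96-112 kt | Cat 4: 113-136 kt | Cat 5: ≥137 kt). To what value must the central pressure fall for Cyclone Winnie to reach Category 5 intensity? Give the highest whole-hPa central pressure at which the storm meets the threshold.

Category 5 begins at V = 137 kt.
Required ΔP = (137/6.15)^(1/0.658) = 22.276^1.520 ≈ 111.79 hPa.
P_c ≤ 1010 − 111.79 = 898.21, so the highest integer P_c is 898 hPa.

898 hPa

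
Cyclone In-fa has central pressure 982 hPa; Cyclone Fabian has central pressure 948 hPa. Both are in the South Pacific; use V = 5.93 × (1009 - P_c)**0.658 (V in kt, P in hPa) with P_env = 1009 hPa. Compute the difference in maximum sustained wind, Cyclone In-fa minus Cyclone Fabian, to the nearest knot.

-37 kt

Cyclone In-fa: ΔP = 27; V ≈ 5.93 × 27^0.658 ≈ 51.87 kt.
Cyclone Fabian: ΔP = 61; V ≈ 5.93 × 61^0.658 ≈ 88.68 kt.
Difference ≈ 51.87 − 88.68 = -36.81 → -37 kt.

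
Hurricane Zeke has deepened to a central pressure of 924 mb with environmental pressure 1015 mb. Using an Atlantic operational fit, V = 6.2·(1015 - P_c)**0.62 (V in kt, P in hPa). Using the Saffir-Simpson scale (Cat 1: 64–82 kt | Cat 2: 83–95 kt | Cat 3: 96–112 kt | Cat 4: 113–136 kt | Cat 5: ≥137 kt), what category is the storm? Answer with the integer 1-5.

3

ΔP = 1015 − 924 = 91 mb.
V ≈ 6.2 × 91^0.62 = 6.2 × 16.39 ≈ 102 kt.
102 kt falls in the Category 3 band.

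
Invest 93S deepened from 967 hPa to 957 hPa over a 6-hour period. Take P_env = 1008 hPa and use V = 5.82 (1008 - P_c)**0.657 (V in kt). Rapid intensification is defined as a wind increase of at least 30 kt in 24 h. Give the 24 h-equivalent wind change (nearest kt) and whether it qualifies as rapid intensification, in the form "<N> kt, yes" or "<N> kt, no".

41 kt, yes

V₁: ΔP = 41, V ≈ 5.82 × 41^0.657 ≈ 66.76 kt.
V₂: ΔP = 51, V ≈ 5.82 × 51^0.657 ≈ 77.05 kt.
ΔV over 6 h = 10.29 kt → 24 h equivalent = 10.29 × 24/6 ≈ 41.16 kt.
41 kt ≥ 30 kt ⇒ rapid intensification.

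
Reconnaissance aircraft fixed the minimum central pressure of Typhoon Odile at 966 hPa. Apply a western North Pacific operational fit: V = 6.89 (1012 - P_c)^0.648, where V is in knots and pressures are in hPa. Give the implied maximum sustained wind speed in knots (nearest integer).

82 kt

ΔP = 1012 − 966 = 46 hPa.
46^0.648 ≈ 11.953.
V ≈ 6.89 × 11.953 ≈ 82.4 kt.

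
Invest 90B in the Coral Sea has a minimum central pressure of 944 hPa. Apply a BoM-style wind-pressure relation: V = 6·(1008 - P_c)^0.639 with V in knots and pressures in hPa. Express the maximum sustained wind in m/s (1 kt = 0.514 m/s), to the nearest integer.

ΔP = 1008 − 944 = 64 hPa.
V ≈ 6 × 64^0.639 = 6 × 14.261 ≈ 85.566 kt.
85.566 × 0.514 ≈ 43.98 m/s → 44 m/s.

44 m/s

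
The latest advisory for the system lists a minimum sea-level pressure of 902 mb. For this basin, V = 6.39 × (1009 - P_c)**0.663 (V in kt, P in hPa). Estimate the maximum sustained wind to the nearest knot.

ΔP = 1009 − 902 = 107 mb.
107^0.663 ≈ 22.155.
V ≈ 6.39 × 22.155 ≈ 141.6 kt.

142 kt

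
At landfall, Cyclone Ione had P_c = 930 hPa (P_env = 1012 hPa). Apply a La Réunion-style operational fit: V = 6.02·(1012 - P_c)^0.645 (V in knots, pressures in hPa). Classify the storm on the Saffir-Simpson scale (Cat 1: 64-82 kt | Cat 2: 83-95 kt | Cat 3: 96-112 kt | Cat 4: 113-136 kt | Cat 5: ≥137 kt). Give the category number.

3

ΔP = 1012 − 930 = 82 hPa.
V ≈ 6.02 × 82^0.645 = 6.02 × 17.16 ≈ 103 kt.
103 kt falls in the Category 3 band.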